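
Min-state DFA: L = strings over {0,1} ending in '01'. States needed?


Track the longest suffix of input matching a prefix of '01': 3 classes (prefixes of length 0..2)
Minimal DFA: 3 states


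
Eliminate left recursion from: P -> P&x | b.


Left-recursive alternatives: P&x; non-recursive: b
Introduce P': P -> bP', P' -> &xP' | ε


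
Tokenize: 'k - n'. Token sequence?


Scan left to right, longest-match per lexeme
Tokens: ID(k), OP(-), ID(n)


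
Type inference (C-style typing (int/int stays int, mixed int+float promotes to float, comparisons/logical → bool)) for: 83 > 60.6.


Operand types: int > float
Rule: comparison yields bool
Result type: bool


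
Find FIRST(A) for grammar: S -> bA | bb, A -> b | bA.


Per alternative of A: FIRST(b) = {b}; FIRST(bA) = {b}
FIRST(A) = {b}


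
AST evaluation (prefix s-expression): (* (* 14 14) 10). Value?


Evaluate inner: (* 14 14) = 196
Evaluate root: (* 196 10) = 1960
Result: 1960


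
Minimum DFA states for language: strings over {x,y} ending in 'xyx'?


Track the longest suffix of input matching a prefix of 'xyx': 4 classes (prefixes of length 0..3)
Minimal DFA: 4 states


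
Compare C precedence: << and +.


'+' is additive (level 9); '<<' is shift (level 8)
Higher level binds tighter
'+' has higher precedence than '<<'


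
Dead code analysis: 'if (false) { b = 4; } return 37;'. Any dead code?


condition is constant false, so the whole block is unreachable
Dead: 'if (false) { b = 4; }'


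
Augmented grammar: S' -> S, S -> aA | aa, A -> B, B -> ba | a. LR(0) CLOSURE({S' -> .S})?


Start: S' -> .S
For each item with dot before a nonterminal B, add B -> .γ for every B-production
Closure: [S' -> .S, S -> .aA, S -> .aa]


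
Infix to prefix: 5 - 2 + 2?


left-to-right (same/higher precedence on left): tree is (+ (- 5 2) 2)
Prefix: + - 5 2 2


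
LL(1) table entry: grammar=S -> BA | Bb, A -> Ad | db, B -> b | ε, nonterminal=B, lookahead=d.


For [B, d]: ε is nullable and 'd' ∈ FOLLOW(B)
Entry: B -> ε


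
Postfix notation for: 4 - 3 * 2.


* has higher precedence, evaluate 3*2 first
Postfix: 4 3 2 * -


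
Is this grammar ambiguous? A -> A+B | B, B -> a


precedence layered via separate nonterminal B: deterministic
Unambiguous


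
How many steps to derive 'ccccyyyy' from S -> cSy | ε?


Derivation: S => cSy => ccSyy => cccSyyy => ccccSyyyy => ccccyyyy
Steps: 5


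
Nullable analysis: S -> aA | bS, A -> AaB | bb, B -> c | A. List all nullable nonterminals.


A nonterminal is nullable iff some alternative derives ε (directly, or every symbol in it is nullable)
Nullable: {}


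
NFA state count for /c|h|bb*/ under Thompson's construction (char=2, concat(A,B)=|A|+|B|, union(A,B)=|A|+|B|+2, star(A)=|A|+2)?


Syntax tree has 4 char leaf(s), 2 union(s), 1 star(s)
chars contribute 4×2 = 8; each union adds +2; each star adds +2
Total: 8 + 4 + 2 = 14 states


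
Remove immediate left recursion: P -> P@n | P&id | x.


Left-recursive alternatives: P@n, P&id; non-recursive: x
Introduce P': P -> xP', P' -> @nP' | &idP' | ε


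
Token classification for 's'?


Pattern: letter/underscore followed by alphanumerics, not a keyword
Type: IDENTIFIER


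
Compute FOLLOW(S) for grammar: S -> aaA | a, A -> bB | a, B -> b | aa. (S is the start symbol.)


$ ∈ FOLLOW(S). For each A -> αBβ: add FIRST(β)\{ε} to FOLLOW(B); if β nullable, add FOLLOW(A).
FOLLOW(S) = {$}


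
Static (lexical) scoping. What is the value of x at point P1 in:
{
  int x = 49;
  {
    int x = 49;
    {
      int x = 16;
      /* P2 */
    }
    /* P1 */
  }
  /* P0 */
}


x declared in the same block as P1
x = 49


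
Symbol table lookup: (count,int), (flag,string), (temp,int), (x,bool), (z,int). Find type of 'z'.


Lookup 'z' → type int


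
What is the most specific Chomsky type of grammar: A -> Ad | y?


Left-linear: every RHS is a terminal or one nonterminal followed by a terminal
Classification: Type 3 (Regular)


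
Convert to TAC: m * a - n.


Break into single-operator statements:
t1 = m * a
t2 = t1 - n


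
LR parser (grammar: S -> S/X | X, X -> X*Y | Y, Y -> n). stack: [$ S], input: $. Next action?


start symbol S on stack, input exhausted
Action: accept


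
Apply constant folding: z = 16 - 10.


16 - 10 = 6 at compile time
Optimized: z = 6


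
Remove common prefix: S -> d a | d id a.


Common prefix: 'd'
Factored: S -> d S', S' -> a | id a


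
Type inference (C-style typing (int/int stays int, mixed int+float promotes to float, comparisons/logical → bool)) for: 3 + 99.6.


Operand types: int + float
Rule: mixed int/float promotes to float; int/int stays int
Result type: float


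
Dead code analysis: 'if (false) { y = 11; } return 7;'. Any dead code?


condition is constant false, so the whole block is unreachable
Dead: 'if (false) { y = 11; }'


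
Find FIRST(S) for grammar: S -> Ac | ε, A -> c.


Per alternative of S: FIRST(Ac) = {c}; FIRST(ε) = {ε}
FIRST(S) = {c, ε}


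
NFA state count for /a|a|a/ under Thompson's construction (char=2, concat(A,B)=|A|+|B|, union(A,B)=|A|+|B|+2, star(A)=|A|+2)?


Syntax tree has 3 char leaf(s), 2 union(s), 0 star(s)
chars contribute 3×2 = 6; each union adds +2; each star adds +2
Total: 6 + 4 + 0 = 10 states


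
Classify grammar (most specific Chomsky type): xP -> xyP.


LHS has context (more than one symbol) and |LHS| ≤ |RHS|
Classification: Type 1 (Context-Sensitive)


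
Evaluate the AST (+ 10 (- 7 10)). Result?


Evaluate inner: (- 7 10) = -3
Evaluate root: (+ 10 -3) = 7
Result: 7


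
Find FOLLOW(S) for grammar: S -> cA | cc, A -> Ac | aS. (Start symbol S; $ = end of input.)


$ ∈ FOLLOW(S). For each A -> αBβ: add FIRST(β)\{ε} to FOLLOW(B); if β nullable, add FOLLOW(A).
FOLLOW(S) = {$, c}


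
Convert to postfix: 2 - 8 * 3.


* has higher precedence, evaluate 8*3 first
Postfix: 2 8 3 * -


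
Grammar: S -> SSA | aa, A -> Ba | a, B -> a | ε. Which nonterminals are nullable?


A nonterminal is nullable iff some alternative derives ε (directly, or every symbol in it is nullable)
Nullable: {B}


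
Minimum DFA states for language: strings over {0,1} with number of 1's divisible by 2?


Track (count of 1) mod 2: states 0..1, accept at 0
Minimal DFA: 2 states


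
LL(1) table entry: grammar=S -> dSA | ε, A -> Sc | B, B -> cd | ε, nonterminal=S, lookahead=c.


For [S, c]: ε is nullable and 'c' ∈ FOLLOW(S)
Entry: S -> ε


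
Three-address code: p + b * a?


Break into single-operator statements:
t1 = b * a
t2 = p + t1


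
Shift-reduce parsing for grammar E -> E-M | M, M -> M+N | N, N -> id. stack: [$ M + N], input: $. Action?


handle 'M+N' on top
Action: reduce (M -> M+N)


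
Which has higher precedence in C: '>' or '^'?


'>' is relational (level 7); '^' is bitwise XOR (level 4)
Higher level binds tighter
'>' has higher precedence than '^'


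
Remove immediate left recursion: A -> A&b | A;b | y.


Left-recursive alternatives: A&b, A;b; non-recursive: y
Introduce A': A -> yA', A' -> &bA' | ;bA' | ε


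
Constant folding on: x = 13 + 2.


13 + 2 = 15 at compile time
Optimized: x = 15


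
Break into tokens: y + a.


Scan left to right, longest-match per lexeme
Tokens: ID(y), OP(+), ID(a)


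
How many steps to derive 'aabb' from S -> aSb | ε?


Derivation: S => aSb => aaSbb => aabb
Steps: 3


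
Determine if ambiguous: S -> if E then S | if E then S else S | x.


dangling else: 'if E then if E then x else x' parses two ways
Ambiguous


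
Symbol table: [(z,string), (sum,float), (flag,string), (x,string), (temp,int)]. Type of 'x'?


Lookup 'x' → type string


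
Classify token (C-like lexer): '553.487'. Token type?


Pattern: digits with a decimal point
Type: FLOAT_LITERAL


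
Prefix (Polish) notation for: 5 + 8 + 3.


left-to-right (same/higher precedence on left): tree is (+ (+ 5 8) 3)
Prefix: + + 5 8 3


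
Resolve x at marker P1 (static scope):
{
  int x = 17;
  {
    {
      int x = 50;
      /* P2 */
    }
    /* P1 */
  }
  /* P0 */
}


P1's block does not declare x; resolves to the enclosing declaration at depth 0
x = 17


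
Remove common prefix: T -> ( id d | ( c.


Common prefix: '('
Factored: T -> ( T', T' -> id d | c


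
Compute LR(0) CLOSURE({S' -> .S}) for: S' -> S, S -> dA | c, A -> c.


Start: S' -> .S
For each item with dot before a nonterminal B, add B -> .γ for every B-production
Closure: [S' -> .S, S -> .dA, S -> .c]


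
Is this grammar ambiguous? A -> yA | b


right-linear, alternatives start with distinct terminals 'y' vs 'b': unique leftmost derivation
Unambiguous


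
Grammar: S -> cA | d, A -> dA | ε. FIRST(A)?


Per alternative of A: FIRST(dA) = {d}; FIRST(ε) = {ε}
FIRST(A) = {d, ε}


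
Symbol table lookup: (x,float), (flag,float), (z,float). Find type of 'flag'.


Lookup 'flag' → type float


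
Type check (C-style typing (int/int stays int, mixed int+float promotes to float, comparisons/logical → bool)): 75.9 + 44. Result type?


Operand types: float + int
Rule: mixed int/float promotes to float; int/int stays int
Result type: float


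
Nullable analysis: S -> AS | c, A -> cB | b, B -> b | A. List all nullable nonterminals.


A nonterminal is nullable iff some alternative derives ε (directly, or every symbol in it is nullable)
Nullable: {}


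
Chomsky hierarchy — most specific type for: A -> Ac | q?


Left-linear: every RHS is a terminal or one nonterminal followed by a terminal
Classification: Type 3 (Regular)


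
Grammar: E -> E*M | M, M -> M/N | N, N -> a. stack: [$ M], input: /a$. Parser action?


shift '/' to continue M -> M/N
Action: shift


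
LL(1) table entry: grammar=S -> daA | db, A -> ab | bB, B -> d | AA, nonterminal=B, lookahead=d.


For [B, d]: 'd' ∈ FIRST(d)
Entry: B -> d


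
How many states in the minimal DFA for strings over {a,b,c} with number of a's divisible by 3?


Track (count of a) mod 3: states 0..2, accept at 0
Minimal DFA: 3 states


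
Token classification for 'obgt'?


Pattern: letter/underscore followed by alphanumerics, not a keyword
Type: IDENTIFIER


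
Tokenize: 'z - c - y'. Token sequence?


Scan left to right, longest-match per lexeme
Tokens: ID(z), OP(-), ID(c), OP(-), ID(y)


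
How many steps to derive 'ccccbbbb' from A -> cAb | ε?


Derivation: A => cAb => ccAbb => cccAbbb => ccccAbbbb => ccccbbbb
Steps: 5


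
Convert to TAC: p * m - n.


Break into single-operator statements:
t1 = p * m
t2 = t1 - n


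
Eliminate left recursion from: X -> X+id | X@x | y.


Left-recursive alternatives: X+id, X@x; non-recursive: y
Introduce X': X -> yX', X' -> +idX' | @xX' | ε


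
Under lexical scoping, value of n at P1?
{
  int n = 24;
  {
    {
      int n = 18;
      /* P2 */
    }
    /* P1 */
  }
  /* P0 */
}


P1's block does not declare n; resolves to the enclosing declaration at depth 0
n = 24


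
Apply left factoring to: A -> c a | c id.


Common prefix: 'c'
Factored: A -> c A', A' -> a | id


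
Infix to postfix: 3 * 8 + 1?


Left to right (same or higher precedence on left)
Postfix: 3 8 * 1 +


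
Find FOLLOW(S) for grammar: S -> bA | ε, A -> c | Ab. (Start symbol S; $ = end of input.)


$ ∈ FOLLOW(S). For each A -> αBβ: add FIRST(β)\{ε} to FOLLOW(B); if β nullable, add FOLLOW(A).
FOLLOW(S) = {$}


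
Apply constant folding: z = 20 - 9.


20 - 9 = 11 at compile time
Optimized: z = 11


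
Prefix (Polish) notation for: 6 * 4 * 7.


left-to-right (same/higher precedence on left): tree is (* (* 6 4) 7)
Prefix: * * 6 4 7


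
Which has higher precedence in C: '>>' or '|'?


'>>' is shift (level 8); '|' is bitwise OR (level 3)
Higher level binds tighter
'>>' has higher precedence than '|'


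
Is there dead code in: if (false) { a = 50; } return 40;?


condition is constant false, so the whole block is unreachable
Dead: 'if (false) { a = 50; }'


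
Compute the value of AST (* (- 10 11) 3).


Evaluate inner: (- 10 11) = -1
Evaluate root: (* -1 3) = -3
Result: -3


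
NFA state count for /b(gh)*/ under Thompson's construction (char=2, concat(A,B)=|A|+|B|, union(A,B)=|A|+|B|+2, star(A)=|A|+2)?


Syntax tree has 3 char leaf(s), 0 union(s), 1 star(s)
chars contribute 3×2 = 6; each union adds +2; each star adds +2
Total: 6 + 0 + 2 = 8 states


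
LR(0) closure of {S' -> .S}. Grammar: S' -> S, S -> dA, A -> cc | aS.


Start: S' -> .S
For each item with dot before a nonterminal B, add B -> .γ for every B-production
Closure: [S' -> .S, S -> .dA]


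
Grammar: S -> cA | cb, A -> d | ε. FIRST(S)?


Per alternative of S: FIRST(cA) = {c}; FIRST(cb) = {c}
FIRST(S) = {c}


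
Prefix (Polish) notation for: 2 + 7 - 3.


left-to-right (same/higher precedence on left): tree is (- (+ 2 7) 3)
Prefix: - + 2 7 3


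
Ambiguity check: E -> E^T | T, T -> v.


precedence layered via separate nonterminal T: deterministic
Unambiguous


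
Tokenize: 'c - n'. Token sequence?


Scan left to right, longest-match per lexeme
Tokens: ID(c), OP(-), ID(n)


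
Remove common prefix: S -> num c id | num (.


Common prefix: 'num'
Factored: S -> num S', S' -> c id | (


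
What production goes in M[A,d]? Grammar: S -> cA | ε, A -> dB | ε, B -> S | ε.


For [A, d]: 'd' ∈ FIRST(dB)
Entry: A -> dB


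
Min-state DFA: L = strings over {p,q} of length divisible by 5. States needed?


Track length mod 5: states 0..4, accept at 0
Minimal DFA: 5 states


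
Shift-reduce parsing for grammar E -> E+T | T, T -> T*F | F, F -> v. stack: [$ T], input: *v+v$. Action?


shift '*' to continue T -> T*F
Action: shift


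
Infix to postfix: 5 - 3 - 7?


Left to right (same or higher precedence on left)
Postfix: 5 3 - 7 -


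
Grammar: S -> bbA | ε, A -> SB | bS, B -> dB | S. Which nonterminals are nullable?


A nonterminal is nullable iff some alternative derives ε (directly, or every symbol in it is nullable)
Nullable: {A, B, S}


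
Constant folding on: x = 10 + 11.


10 + 11 = 21 at compile time
Optimized: x = 21


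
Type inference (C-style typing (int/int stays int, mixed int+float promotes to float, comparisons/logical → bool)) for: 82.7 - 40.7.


Operand types: float - float
Rule: mixed int/float promotes to float; int/int stays int
Result type: float


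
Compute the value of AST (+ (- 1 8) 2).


Evaluate inner: (- 1 8) = -7
Evaluate root: (+ -7 2) = -5
Result: -5


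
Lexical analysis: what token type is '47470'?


Pattern: digits only
Type: INTEGER_LITERAL


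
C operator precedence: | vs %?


'%' is multiplicative (level 10); '|' is bitwise OR (level 3)
Higher level binds tighter
'%' has higher precedence than '|'


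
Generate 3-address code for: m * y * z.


Break into single-operator statements:
t1 = m * y
t2 = t1 * z


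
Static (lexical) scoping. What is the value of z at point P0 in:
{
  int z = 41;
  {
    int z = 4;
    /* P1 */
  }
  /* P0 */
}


z declared in the same block as P0
z = 41


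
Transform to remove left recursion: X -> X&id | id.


Left-recursive alternatives: X&id; non-recursive: id
Introduce X': X -> idX', X' -> &idX' | ε


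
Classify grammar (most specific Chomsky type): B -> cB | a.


Right-linear: every RHS is a terminal or a terminal followed by one nonterminal
Classification: Type 3 (Regular)


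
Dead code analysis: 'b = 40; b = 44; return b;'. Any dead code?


first assignment to b is overwritten before any read
Dead: 'b = 40'


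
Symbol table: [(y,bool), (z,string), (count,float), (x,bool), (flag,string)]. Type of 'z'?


Lookup 'z' → type string


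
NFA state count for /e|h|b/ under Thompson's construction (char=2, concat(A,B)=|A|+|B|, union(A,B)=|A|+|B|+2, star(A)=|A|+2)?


Syntax tree has 3 char leaf(s), 2 union(s), 0 star(s)
chars contribute 3×2 = 6; each union adds +2; each star adds +2
Total: 6 + 4 + 0 = 10 states


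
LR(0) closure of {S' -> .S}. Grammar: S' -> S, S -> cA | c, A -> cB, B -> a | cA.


Start: S' -> .S
For each item with dot before a nonterminal B, add B -> .γ for every B-production
Closure: [S' -> .S, S -> .cA, S -> .c]


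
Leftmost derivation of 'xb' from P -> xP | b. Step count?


Derivation: P => xP => xb
Steps: 2


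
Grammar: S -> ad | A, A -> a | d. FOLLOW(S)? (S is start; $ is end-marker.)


$ ∈ FOLLOW(S). For each A -> αBβ: add FIRST(β)\{ε} to FOLLOW(B); if β nullable, add FOLLOW(A).
FOLLOW(S) = {$}


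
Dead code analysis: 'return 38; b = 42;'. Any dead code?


statement follows a return and is unreachable
Dead: 'b = 42'


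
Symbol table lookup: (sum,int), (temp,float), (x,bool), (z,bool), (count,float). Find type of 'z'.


Lookup 'z' → type bool


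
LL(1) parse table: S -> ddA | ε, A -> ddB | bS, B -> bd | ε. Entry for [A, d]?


For [A, d]: 'd' ∈ FIRST(ddB)
Entry: A -> ddB


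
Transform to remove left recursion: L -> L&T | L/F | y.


Left-recursive alternatives: L&T, L/F; non-recursive: y
Introduce L': L -> yL', L' -> &TL' | /FL' | ε


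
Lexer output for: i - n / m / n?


Scan left to right, longest-match per lexeme
Tokens: ID(i), OP(-), ID(n), OP(/), ID(m), OP(/), ID(n)


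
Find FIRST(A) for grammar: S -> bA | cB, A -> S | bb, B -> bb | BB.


Per alternative of A: FIRST(S) = {b, c}; FIRST(bb) = {b}
FIRST(A) = {b, c}


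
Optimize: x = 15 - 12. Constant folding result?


15 - 12 = 3 at compile time
Optimized: x = 3


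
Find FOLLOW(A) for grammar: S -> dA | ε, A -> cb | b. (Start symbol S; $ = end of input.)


$ ∈ FOLLOW(S). For each A -> αBβ: add FIRST(β)\{ε} to FOLLOW(B); if β nullable, add FOLLOW(A).
FOLLOW(A) = {$}


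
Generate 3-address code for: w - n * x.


Break into single-operator statements:
t1 = n * x
t2 = w - t1


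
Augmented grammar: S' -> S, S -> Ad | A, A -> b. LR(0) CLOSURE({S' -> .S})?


Start: S' -> .S
For each item with dot before a nonterminal B, add B -> .γ for every B-production
Closure: [S' -> .S, S -> .Ad, S -> .A, A -> .b]


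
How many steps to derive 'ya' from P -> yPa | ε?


Derivation: P => yPa => ya
Steps: 2


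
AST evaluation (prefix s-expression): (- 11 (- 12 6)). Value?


Evaluate inner: (- 12 6) = 6
Evaluate root: (- 11 6) = 5
Result: 5


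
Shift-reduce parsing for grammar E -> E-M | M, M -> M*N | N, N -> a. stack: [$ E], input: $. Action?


start symbol E on stack, input exhausted
Action: accept


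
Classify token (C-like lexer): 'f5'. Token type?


Pattern: letter/underscore followed by alphanumerics, not a keyword
Type: IDENTIFIER


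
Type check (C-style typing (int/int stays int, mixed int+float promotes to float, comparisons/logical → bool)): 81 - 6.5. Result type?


Operand types: int - float
Rule: mixed int/float promotes to float; int/int stays int
Result type: float


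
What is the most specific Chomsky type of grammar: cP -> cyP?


LHS has context (more than one symbol) and |LHS| ≤ |RHS|
Classification: Type 1 (Context-Sensitive)


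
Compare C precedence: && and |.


'|' is bitwise OR (level 3); '&&' is logical AND (level 2)
Higher level binds tighter
'|' has higher precedence than '&&'


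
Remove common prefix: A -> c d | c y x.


Common prefix: 'c'
Factored: A -> c A', A' -> d | y x


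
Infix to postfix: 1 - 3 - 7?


Left to right (same or higher precedence on left)
Postfix: 1 3 - 7 -


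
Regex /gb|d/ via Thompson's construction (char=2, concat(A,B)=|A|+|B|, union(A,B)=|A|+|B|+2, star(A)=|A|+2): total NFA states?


Syntax tree has 3 char leaf(s), 1 union(s), 0 star(s)
chars contribute 3×2 = 6; each union adds +2; each star adds +2
Total: 6 + 2 + 0 = 8 states


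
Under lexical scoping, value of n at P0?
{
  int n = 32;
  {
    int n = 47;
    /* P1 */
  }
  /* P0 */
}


n declared in the same block as P0
n = 32


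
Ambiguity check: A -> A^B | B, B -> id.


precedence layered via separate nonterminal B: deterministic
Unambiguous


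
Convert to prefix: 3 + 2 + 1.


left-to-right (same/higher precedence on left): tree is (+ (+ 3 2) 1)
Prefix: + + 3 2 1


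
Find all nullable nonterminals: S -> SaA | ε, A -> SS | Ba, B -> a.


A nonterminal is nullable iff some alternative derives ε (directly, or every symbol in it is nullable)
Nullable: {A, S}


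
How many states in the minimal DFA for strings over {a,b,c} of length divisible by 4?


Track length mod 4: states 0..3, accept at 0
Minimal DFA: 4 states


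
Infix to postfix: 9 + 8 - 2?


Left to right (same or higher precedence on left)
Postfix: 9 8 + 2 -


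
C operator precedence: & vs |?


'&' is bitwise AND (level 5); '|' is bitwise OR (level 3)
Higher level binds tighter
'&' has higher precedence than '|'


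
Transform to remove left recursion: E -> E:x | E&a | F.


Left-recursive alternatives: E:x, E&a; non-recursive: F
Introduce E': E -> FE', E' -> :xE' | &aE' | ε


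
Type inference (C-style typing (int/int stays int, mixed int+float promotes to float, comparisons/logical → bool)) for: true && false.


Operand types: bool && bool
Rule: logical operators take bool operands and yield bool
Result type: bool


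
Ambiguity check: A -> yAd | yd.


balanced y^n…d^n: each string has a unique parse
Unambiguous


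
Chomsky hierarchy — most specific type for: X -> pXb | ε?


Single nonterminal LHS, but p^n b^n is not regular
Classification: Type 2 (Context-Free)


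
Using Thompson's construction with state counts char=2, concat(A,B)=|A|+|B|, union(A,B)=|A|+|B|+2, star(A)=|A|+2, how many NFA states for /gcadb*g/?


Syntax tree has 6 char leaf(s), 0 union(s), 1 star(s)
chars contribute 6×2 = 12; each union adds +2; each star adds +2
Total: 12 + 0 + 2 = 14 states


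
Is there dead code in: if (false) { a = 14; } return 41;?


condition is constant false, so the whole block is unreachable
Dead: 'if (false) { a = 14; }'


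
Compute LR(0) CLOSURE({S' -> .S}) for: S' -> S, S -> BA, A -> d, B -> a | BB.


Start: S' -> .S
For each item with dot before a nonterminal B, add B -> .γ for every B-production
Closure: [S' -> .S, S -> .BA, B -> .a, B -> .BB]


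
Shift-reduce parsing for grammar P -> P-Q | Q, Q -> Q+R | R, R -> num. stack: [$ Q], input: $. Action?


lookahead ∉ {+} so Q won't extend; reduce P -> Q
Action: reduce (P -> Q)


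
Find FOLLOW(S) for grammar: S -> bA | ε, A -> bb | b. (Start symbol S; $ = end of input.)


$ ∈ FOLLOW(S). For each A -> αBβ: add FIRST(β)\{ε} to FOLLOW(B); if β nullable, add FOLLOW(A).
FOLLOW(S) = {$}


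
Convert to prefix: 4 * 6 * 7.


left-to-right (same/higher precedence on left): tree is (* (* 4 6) 7)
Prefix: * * 4 6 7


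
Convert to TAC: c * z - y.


Break into single-operator statements:
t1 = c * z
t2 = t1 - y


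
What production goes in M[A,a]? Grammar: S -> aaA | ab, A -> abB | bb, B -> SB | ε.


For [A, a]: 'a' ∈ FIRST(abB)
Entry: A -> abB


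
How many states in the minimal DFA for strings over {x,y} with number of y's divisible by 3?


Track (count of y) mod 3: states 0..2, accept at 0
Minimal DFA: 3 states


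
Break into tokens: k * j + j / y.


Scan left to right, longest-match per lexeme
Tokens: ID(k), OP(*), ID(j), OP(+), ID(j), OP(/), ID(y)


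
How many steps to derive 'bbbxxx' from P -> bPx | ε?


Derivation: P => bPx => bbPxx => bbbPxxx => bbbxxx
Steps: 4


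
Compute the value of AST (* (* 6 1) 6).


Evaluate inner: (* 6 1) = 6
Evaluate root: (* 6 6) = 36
Result: 36


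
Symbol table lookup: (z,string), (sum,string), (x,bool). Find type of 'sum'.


Lookup 'sum' → type string


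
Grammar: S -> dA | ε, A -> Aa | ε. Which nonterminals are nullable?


A nonterminal is nullable iff some alternative derives ε (directly, or every symbol in it is nullable)
Nullable: {A, S}


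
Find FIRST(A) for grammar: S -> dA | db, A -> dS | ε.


Per alternative of A: FIRST(dS) = {d}; FIRST(ε) = {ε}
FIRST(A) = {d, ε}


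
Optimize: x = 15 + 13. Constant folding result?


15 + 13 = 28 at compile time
Optimized: x = 28


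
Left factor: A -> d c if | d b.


Common prefix: 'd'
Factored: A -> d A', A' -> c if | b


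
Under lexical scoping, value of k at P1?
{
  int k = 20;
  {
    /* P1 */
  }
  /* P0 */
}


P1's block does not declare k; resolves to the enclosing declaration at depth 0
k = 20


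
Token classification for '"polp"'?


Pattern: double-quoted sequence
Type: STRING_LITERAL


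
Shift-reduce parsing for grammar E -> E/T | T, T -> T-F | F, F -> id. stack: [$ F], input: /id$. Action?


'F' (not preceded by T-) is the handle for T -> F
Action: reduce (T -> F)


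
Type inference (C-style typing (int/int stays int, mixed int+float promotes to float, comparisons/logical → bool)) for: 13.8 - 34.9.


Operand types: float - float
Rule: mixed int/float promotes to float; int/int stays int
Result type: float


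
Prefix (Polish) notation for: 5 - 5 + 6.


left-to-right (same/higher precedence on left): tree is (+ (- 5 5) 6)
Prefix: + - 5 5 6


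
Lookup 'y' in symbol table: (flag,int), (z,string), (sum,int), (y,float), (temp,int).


Lookup 'y' → type float


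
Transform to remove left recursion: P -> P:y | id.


Left-recursive alternatives: P:y; non-recursive: id
Introduce P': P -> idP', P' -> :yP' | ε


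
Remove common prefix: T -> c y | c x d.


Common prefix: 'c'
Factored: T -> c T', T' -> y | x d


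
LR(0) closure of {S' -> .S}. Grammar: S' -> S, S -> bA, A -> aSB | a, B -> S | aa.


Start: S' -> .S
For each item with dot before a nonterminal B, add B -> .γ for every B-production
Closure: [S' -> .S, S -> .bA]


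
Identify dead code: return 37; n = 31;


statement follows a return and is unreachable
Dead: 'n = 31'


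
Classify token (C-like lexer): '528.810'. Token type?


Pattern: digits with a decimal point
Type: FLOAT_LITERAL


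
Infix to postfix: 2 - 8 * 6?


* has higher precedence, evaluate 8*6 first
Postfix: 2 8 6 * -


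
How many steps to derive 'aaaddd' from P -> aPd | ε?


Derivation: P => aPd => aaPdd => aaaPddd => aaaddd
Steps: 4


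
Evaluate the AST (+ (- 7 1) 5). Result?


Evaluate inner: (- 7 1) = 6
Evaluate root: (+ 6 5) = 11
Result: 11


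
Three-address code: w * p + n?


Break into single-operator statements:
t1 = w * p
t2 = t1 + n


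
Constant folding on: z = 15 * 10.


15 * 10 = 150 at compile time
Optimized: z = 150


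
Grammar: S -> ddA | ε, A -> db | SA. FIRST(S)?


Per alternative of S: FIRST(ddA) = {d}; FIRST(ε) = {ε}
FIRST(S) = {d, ε}


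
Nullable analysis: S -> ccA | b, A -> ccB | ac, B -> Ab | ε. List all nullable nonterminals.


A nonterminal is nullable iff some alternative derives ε (directly, or every symbol in it is nullable)
Nullable: {B}


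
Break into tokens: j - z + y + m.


Scan left to right, longest-match per lexeme
Tokens: ID(j), OP(-), ID(z), OP(+), ID(y), OP(+), ID(m)


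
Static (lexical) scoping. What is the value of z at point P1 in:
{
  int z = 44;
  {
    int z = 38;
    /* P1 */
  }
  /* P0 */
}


z declared in the same block as P1
z = 38


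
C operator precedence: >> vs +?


'+' is additive (level 9); '>>' is shift (level 8)
Higher level binds tighter
'+' has higher precedence than '>>'


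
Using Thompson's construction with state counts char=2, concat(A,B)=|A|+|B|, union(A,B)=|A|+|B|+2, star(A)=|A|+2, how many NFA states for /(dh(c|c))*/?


Syntax tree has 4 char leaf(s), 1 union(s), 1 star(s)
chars contribute 4×2 = 8; each union adds +2; each star adds +2
Total: 8 + 2 + 2 = 12 states


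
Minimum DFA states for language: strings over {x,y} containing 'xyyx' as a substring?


KMP-style automaton: 4 progress states + 1 absorbing accept = 5
Minimal DFA: 5 states


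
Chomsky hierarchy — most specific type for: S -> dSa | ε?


Single nonterminal LHS, but d^n a^n is not regular
Classification: Type 2 (Context-Free)


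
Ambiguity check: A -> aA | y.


right-linear, alternatives start with distinct terminals 'a' vs 'y': unique leftmost derivation
Unambiguous


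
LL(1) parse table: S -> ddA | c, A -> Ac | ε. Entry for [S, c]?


For [S, c]: 'c' ∈ FIRST(c)
Entry: S -> c


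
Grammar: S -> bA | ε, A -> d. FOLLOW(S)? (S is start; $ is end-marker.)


$ ∈ FOLLOW(S). For each A -> αBβ: add FIRST(β)\{ε} to FOLLOW(B); if β nullable, add FOLLOW(A).
FOLLOW(S) = {$}


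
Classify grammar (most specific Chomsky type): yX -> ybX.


LHS has context (more than one symbol) and |LHS| ≤ |RHS|
Classification: Type 1 (Context-Sensitive)


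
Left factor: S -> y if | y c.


Common prefix: 'y'
Factored: S -> y S', S' -> if | c


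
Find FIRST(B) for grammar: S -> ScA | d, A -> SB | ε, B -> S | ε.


Per alternative of B: FIRST(S) = {d}; FIRST(ε) = {ε}
FIRST(B) = {d, ε}


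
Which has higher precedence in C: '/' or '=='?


'/' is multiplicative (level 10); '==' is equality (level 6)
Higher level binds tighter
'/' has higher precedence than '=='


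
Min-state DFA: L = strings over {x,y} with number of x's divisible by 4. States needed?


Track (count of x) mod 4: states 0..3, accept at 0
Minimal DFA: 4 states


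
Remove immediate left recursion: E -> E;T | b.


Left-recursive alternatives: E;T; non-recursive: b
Introduce E': E -> bE', E' -> ;TE' | ε


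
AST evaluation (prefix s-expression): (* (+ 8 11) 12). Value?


Evaluate inner: (+ 8 11) = 19
Evaluate root: (* 19 12) = 228
Result: 228


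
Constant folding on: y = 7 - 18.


7 - 18 = -11 at compile time
Optimized: y = -11


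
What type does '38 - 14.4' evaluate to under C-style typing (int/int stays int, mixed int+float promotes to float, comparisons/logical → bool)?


Operand types: int - float
Rule: mixed int/float promotes to float; int/int stays int
Result type: float


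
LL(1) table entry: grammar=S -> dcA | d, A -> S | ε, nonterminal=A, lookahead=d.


For [A, d]: 'd' ∈ FIRST(S)
Entry: A -> S


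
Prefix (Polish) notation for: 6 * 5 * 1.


left-to-right (same/higher precedence on left): tree is (* (* 6 5) 1)
Prefix: * * 6 5 1


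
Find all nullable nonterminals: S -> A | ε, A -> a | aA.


A nonterminal is nullable iff some alternative derives ε (directly, or every symbol in it is nullable)
Nullable: {S}


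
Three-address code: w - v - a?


Break into single-operator statements:
t1 = w - v
t2 = t1 - a


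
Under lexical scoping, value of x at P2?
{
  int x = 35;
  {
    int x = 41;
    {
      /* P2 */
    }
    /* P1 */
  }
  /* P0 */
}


P2's block does not declare x; resolves to the enclosing declaration at depth 1
x = 41


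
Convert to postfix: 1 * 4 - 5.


Left to right (same or higher precedence on left)
Postfix: 1 4 * 5 -


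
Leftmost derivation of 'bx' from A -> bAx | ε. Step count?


Derivation: A => bAx => bx
Steps: 2


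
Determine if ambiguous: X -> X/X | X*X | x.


'x/x*x' has two parse trees (no precedence encoded between / and *)
Ambiguous


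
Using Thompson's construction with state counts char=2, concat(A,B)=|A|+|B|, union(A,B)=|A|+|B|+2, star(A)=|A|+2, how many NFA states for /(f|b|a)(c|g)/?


Syntax tree has 5 char leaf(s), 3 union(s), 0 star(s)
chars contribute 5×2 = 10; each union adds +2; each star adds +2
Total: 10 + 6 + 0 = 16 states


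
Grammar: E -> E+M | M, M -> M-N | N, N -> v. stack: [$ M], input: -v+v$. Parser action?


shift '-' to continue M -> M-N
Action: shift


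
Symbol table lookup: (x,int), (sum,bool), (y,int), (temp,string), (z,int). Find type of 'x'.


Lookup 'x' → type int


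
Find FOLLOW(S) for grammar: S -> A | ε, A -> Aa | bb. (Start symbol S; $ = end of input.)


$ ∈ FOLLOW(S). For each A -> αBβ: add FIRST(β)\{ε} to FOLLOW(B); if β nullable, add FOLLOW(A).
FOLLOW(S) = {$}


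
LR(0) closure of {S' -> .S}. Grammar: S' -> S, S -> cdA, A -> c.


Start: S' -> .S
For each item with dot before a nonterminal B, add B -> .γ for every B-production
Closure: [S' -> .S, S -> .cdA]


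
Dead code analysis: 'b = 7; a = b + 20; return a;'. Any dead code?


b is read by a's definition; a is returned
No dead code


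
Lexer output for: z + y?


Scan left to right, longest-match per lexeme
Tokens: ID(z), OP(+), ID(y)


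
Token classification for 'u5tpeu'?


Pattern: letter/underscore followed by alphanumerics, not a keyword
Type: IDENTIFIER


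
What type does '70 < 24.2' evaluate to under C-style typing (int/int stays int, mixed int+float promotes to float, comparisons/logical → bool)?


Operand types: int < float
Rule: comparison yields bool
Result type: bool


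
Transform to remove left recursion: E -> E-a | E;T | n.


Left-recursive alternatives: E-a, E;T; non-recursive: n
Introduce E': E -> nE', E' -> -aE' | ;TE' | ε


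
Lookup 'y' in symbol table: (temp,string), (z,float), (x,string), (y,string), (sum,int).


Lookup 'y' → type string


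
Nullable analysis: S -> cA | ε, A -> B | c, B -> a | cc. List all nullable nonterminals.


A nonterminal is nullable iff some alternative derives ε (directly, or every symbol in it is nullable)
Nullable: {S}


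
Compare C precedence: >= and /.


'/' is multiplicative (level 10); '>=' is relational (level 7)
Higher level binds tighter
'/' has higher precedence than '>='


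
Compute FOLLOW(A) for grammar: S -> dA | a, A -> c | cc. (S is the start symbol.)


$ ∈ FOLLOW(S). For each A -> αBβ: add FIRST(β)\{ε} to FOLLOW(B); if β nullable, add FOLLOW(A).
FOLLOW(A) = {$}


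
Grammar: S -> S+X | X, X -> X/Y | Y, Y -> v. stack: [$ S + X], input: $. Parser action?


handle 'S+X' on top; lookahead ∈ FOLLOW(S) = {+, $}
Action: reduce (S -> S+X)


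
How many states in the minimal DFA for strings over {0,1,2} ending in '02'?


Track the longest suffix of input matching a prefix of '02': 3 classes (prefixes of length 0..2)
Minimal DFA: 3 states


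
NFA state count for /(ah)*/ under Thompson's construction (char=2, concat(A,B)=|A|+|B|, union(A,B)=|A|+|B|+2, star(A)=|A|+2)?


Syntax tree has 2 char leaf(s), 0 union(s), 1 star(s)
chars contribute 2×2 = 4; each union adds +2; each star adds +2
Total: 4 + 0 + 2 = 6 states


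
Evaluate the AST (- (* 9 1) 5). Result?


Evaluate inner: (* 9 1) = 9
Evaluate root: (- 9 5) = 4
Result: 4


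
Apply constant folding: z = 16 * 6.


16 * 6 = 96 at compile time
Optimized: z = 96


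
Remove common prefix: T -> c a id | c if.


Common prefix: 'c'
Factored: T -> c T', T' -> a id | if


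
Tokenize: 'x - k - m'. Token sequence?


Scan left to right, longest-match per lexeme
Tokens: ID(x), OP(-), ID(k), OP(-), ID(m)


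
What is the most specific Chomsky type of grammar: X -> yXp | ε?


Single nonterminal LHS, but y^n p^n is not regular
Classification: Type 2 (Context-Free)


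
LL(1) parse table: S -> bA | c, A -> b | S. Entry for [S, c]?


For [S, c]: 'c' ∈ FIRST(c)
Entry: S -> c


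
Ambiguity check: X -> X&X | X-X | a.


'a&a-a' has two parse trees (no precedence encoded between & and -)
Ambiguous


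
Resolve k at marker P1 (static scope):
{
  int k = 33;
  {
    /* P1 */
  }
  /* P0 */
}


P1's block does not declare k; resolves to the enclosing declaration at depth 0
k = 33


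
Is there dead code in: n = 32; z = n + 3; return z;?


n is read by z's definition; z is returned
No dead code


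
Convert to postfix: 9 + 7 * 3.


* has higher precedence, evaluate 7*3 first
Postfix: 9 7 3 * +


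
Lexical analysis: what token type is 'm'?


Pattern: letter/underscore followed by alphanumerics, not a keyword
Type: IDENTIFIER


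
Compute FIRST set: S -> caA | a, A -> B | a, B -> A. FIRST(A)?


Per alternative of A: FIRST(B) = {a}; FIRST(a) = {a}
FIRST(A) = {a}


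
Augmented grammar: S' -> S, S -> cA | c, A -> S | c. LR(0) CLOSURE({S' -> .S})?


Start: S' -> .S
For each item with dot before a nonterminal B, add B -> .γ for every B-production
Closure: [S' -> .S, S -> .cA, S -> .c]


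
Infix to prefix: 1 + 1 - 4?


left-to-right (same/higher precedence on left): tree is (- (+ 1 1) 4)
Prefix: - + 1 1 4


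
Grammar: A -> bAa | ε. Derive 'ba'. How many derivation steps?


Derivation: A => bAa => ba
Steps: 2


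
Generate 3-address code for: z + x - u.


Break into single-operator statements:
t1 = z + x
t2 = t1 - u


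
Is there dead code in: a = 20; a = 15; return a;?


first assignment to a is overwritten before any read
Dead: 'a = 20'


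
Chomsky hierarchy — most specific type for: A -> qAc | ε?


Single nonterminal LHS, but q^n c^n is not regular
Classification: Type 2 (Context-Free)


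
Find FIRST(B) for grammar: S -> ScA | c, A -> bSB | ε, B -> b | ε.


Per alternative of B: FIRST(b) = {b}; FIRST(ε) = {ε}
FIRST(B) = {b, ε}


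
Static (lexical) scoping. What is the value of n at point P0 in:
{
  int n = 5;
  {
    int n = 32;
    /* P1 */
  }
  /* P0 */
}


n declared in the same block as P0
n = 5


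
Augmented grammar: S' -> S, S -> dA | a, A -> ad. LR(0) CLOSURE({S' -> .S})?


Start: S' -> .S
For each item with dot before a nonterminal B, add B -> .γ for every B-production
Closure: [S' -> .S, S -> .dA, S -> .a]


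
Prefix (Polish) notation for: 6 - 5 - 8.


left-to-right (same/higher precedence on left): tree is (- (- 6 5) 8)
Prefix: - - 6 5 8


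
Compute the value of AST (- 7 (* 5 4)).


Evaluate inner: (* 5 4) = 20
Evaluate root: (- 7 20) = -13
Result: -13


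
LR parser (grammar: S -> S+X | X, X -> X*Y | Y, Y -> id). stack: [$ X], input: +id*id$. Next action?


lookahead ∉ {*} so X won't extend; reduce S -> X
Action: reduce (S -> X)


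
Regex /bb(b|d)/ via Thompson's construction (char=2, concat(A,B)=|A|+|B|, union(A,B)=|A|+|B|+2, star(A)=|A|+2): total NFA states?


Syntax tree has 4 char leaf(s), 1 union(s), 0 star(s)
chars contribute 4×2 = 8; each union adds +2; each star adds +2
Total: 8 + 2 + 0 = 10 states


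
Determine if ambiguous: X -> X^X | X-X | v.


'v^v-v' has two parse trees (no precedence encoded between ^ and -)
Ambiguous


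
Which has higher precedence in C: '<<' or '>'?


'<<' is shift (level 8); '>' is relational (level 7)
Higher level binds tighter
'<<' has higher precedence than '>'


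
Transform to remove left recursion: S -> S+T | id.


Left-recursive alternatives: S+T; non-recursive: id
Introduce S': S -> idS', S' -> +TS' | ε


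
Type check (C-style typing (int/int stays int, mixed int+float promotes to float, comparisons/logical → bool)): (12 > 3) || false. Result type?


Operand types: bool || bool
Rule: logical operators take bool operands and yield bool
Result type: bool


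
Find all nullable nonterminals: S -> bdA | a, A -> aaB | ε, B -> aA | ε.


A nonterminal is nullable iff some alternative derives ε (directly, or every symbol in it is nullable)
Nullable: {A, B}


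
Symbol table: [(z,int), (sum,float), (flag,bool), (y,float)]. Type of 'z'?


Lookup 'z' → type int
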